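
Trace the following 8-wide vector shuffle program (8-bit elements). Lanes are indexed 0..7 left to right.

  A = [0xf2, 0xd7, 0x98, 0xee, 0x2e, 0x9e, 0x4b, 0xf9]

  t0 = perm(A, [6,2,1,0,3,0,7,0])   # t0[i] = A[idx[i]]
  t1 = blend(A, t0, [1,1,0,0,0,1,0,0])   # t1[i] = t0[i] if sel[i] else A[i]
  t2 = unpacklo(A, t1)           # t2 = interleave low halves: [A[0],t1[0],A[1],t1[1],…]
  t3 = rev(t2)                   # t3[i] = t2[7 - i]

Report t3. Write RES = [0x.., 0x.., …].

RES = [0xee, 0xee, 0x98, 0x98, 0x98, 0xd7, 0x4b, 0xf2]

  t0: 4b 98 d7 f2 ee f2 f9 f2
  t1: 4b 98 98 ee 2e f2 4b f9
  t2: f2 4b d7 98 98 98 ee ee
  t3: ee ee 98 98 98 d7 4b f2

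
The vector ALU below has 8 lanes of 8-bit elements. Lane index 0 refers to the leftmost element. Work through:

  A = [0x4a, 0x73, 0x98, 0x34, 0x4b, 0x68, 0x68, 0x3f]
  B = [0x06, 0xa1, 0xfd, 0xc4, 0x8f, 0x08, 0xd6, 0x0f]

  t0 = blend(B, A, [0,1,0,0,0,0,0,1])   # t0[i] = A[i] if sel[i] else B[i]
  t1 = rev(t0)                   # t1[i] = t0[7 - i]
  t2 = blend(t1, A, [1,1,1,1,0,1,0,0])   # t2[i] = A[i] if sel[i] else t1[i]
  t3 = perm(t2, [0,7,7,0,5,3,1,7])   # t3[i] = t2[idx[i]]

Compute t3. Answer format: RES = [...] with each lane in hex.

RES = [0x4a, 0x06, 0x06, 0x4a, 0x68, 0x34, 0x73, 0x06]

→ t0 |06|73|fd|c4|8f|08|d6|3f|
→ t1 |3f|d6|08|8f|c4|fd|73|06|
→ t2 |4a|73|98|34|c4|68|73|06|
→ t3 |4a|06|06|4a|68|34|73|06|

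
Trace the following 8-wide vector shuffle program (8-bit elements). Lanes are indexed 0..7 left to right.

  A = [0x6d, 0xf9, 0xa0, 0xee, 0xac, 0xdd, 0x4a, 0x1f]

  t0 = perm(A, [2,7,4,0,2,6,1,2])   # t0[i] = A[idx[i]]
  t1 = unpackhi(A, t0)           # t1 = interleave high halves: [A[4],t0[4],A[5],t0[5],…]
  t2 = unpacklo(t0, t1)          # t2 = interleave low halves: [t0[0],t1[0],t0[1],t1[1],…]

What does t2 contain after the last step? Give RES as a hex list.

RES = [ 0xa0  0xac  0x1f  0xa0  0xac  0xdd  0x6d  0x4a ]

  t0: a0 1f ac 6d a0 4a f9 a0
  t1: ac a0 dd 4a 4a f9 1f a0
  t2: a0 ac 1f a0 ac dd 6d 4a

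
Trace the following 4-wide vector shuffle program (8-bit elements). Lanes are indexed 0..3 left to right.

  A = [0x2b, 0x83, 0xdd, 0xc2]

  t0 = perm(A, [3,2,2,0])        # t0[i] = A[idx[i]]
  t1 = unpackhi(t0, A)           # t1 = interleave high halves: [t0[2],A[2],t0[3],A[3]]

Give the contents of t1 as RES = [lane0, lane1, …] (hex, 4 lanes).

RES = [ 0xdd  0xdd  0x2b  0xc2 ]

→ t0 |c2|dd|dd|2b|
→ t1 |dd|dd|2b|c2|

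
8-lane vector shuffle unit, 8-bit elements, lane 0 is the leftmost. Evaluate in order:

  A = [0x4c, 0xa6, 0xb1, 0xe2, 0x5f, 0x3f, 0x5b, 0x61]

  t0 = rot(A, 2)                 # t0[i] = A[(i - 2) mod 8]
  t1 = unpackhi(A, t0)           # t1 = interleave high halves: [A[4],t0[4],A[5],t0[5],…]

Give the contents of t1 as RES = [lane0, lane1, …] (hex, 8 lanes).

RES = [ 0x5f  0xb1  0x3f  0xe2  0x5b  0x5f  0x61  0x3f ]

→ t0 |5b|61|4c|a6|b1|e2|5f|3f|
→ t1 |5f|b1|3f|e2|5b|5f|61|3f|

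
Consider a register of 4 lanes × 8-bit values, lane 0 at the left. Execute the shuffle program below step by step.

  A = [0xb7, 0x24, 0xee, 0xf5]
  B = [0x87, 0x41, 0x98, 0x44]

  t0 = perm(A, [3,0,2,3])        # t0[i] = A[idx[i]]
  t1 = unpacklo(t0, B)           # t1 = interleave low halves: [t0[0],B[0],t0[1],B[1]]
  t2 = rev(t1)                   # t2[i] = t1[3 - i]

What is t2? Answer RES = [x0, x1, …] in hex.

RES = [0x41, 0xb7, 0x87, 0xf5]

t0 = [0xf5, 0xb7, 0xee, 0xf5]
t1 = [0xf5, 0x87, 0xb7, 0x41]
t2 = [0x41, 0xb7, 0x87, 0xf5]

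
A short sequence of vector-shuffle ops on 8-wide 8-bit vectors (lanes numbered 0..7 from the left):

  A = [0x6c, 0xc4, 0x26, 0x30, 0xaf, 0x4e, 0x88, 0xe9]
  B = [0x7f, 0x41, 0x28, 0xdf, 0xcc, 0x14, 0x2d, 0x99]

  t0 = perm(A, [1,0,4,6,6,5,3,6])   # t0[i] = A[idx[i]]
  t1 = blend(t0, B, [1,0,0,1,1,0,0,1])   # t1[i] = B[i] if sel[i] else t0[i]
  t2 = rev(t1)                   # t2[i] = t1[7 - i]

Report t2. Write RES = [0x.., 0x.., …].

  t0: c4 6c af 88 88 4e 30 88
  t1: 7f 6c af df cc 4e 30 99
  t2: 99 30 4e cc df af 6c 7f

RES = [ 0x99  0x30  0x4e  0xcc  0xdf  0xaf  0x6c  0x7f ]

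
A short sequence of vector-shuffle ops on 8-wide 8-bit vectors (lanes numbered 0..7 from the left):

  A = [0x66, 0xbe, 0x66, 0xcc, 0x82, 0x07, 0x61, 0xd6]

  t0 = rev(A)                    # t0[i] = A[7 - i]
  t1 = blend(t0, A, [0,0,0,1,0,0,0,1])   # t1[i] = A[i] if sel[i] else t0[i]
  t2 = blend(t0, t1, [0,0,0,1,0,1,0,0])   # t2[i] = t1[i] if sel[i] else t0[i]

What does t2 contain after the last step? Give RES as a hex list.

t0 = [0xd6, 0x61, 0x07, 0x82, 0xcc, 0x66, 0xbe, 0x66]
t1 = [0xd6, 0x61, 0x07, 0xcc, 0xcc, 0x66, 0xbe, 0xd6]
t2 = [0xd6, 0x61, 0x07, 0xcc, 0xcc, 0x66, 0xbe, 0x66]

RES = [0xd6, 0x61, 0x07, 0xcc, 0xcc, 0x66, 0xbe, 0x66]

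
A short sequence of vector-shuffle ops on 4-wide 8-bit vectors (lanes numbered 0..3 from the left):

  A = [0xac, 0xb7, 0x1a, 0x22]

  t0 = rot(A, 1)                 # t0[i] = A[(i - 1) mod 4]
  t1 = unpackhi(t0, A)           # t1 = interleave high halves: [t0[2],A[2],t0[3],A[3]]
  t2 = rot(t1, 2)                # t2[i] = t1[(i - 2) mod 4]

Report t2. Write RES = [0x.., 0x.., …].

RES = [ 0x1a  0x22  0xb7  0x1a ]

  t0: 22 ac b7 1a
  t1: b7 1a 1a 22
  t2: 1a 22 b7 1a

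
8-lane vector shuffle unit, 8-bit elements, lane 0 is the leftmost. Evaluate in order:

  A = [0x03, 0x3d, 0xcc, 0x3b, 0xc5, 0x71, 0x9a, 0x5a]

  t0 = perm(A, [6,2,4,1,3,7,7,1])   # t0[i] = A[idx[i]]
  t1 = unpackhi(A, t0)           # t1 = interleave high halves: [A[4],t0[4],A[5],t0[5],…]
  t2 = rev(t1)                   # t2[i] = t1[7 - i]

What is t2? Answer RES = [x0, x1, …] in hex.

RES = [0x3d, 0x5a, 0x5a, 0x9a, 0x5a, 0x71, 0x3b, 0xc5]

t0 = [0x9a, 0xcc, 0xc5, 0x3d, 0x3b, 0x5a, 0x5a, 0x3d]
t1 = [0xc5, 0x3b, 0x71, 0x5a, 0x9a, 0x5a, 0x5a, 0x3d]
t2 = [0x3d, 0x5a, 0x5a, 0x9a, 0x5a, 0x71, 0x3b, 0xc5]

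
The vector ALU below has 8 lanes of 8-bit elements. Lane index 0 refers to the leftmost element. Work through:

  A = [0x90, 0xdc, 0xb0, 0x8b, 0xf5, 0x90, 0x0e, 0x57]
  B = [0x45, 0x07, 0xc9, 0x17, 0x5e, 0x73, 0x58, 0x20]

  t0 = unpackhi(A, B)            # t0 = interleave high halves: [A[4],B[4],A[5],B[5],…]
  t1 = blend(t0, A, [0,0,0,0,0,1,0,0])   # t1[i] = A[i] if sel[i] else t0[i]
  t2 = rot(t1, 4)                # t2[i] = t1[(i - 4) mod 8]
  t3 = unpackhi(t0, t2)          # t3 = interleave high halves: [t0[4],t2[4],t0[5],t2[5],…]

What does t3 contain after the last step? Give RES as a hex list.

t0 = [0xf5, 0x5e, 0x90, 0x73, 0x0e, 0x58, 0x57, 0x20]
t1 = [0xf5, 0x5e, 0x90, 0x73, 0x0e, 0x90, 0x57, 0x20]
t2 = [0x0e, 0x90, 0x57, 0x20, 0xf5, 0x5e, 0x90, 0x73]
t3 = [0x0e, 0xf5, 0x58, 0x5e, 0x57, 0x90, 0x20, 0x73]

RES = [0x0e, 0xf5, 0x58, 0x5e, 0x57, 0x90, 0x20, 0x73]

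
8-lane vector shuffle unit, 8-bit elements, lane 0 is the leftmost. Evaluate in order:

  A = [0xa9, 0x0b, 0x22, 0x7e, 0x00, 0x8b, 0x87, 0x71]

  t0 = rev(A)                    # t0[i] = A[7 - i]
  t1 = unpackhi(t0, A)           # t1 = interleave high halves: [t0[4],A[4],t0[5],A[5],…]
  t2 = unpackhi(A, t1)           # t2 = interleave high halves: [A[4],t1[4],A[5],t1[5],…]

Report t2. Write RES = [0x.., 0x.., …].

RES = [0x00, 0x0b, 0x8b, 0x87, 0x87, 0xa9, 0x71, 0x71]

t0 = [0x71, 0x87, 0x8b, 0x00, 0x7e, 0x22, 0x0b, 0xa9]
t1 = [0x7e, 0x00, 0x22, 0x8b, 0x0b, 0x87, 0xa9, 0x71]
t2 = [0x00, 0x0b, 0x8b, 0x87, 0x87, 0xa9, 0x71, 0x71]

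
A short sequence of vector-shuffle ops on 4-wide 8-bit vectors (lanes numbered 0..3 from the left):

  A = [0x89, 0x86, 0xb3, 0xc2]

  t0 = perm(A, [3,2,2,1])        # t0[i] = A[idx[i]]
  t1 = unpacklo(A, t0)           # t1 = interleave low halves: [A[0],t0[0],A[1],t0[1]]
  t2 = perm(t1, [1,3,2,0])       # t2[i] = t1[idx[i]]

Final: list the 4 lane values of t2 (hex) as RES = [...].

→ t0 |c2|b3|b3|86|
→ t1 |89|c2|86|b3|
→ t2 |c2|b3|86|89|

RES = [0xc2, 0xb3, 0x86, 0x89]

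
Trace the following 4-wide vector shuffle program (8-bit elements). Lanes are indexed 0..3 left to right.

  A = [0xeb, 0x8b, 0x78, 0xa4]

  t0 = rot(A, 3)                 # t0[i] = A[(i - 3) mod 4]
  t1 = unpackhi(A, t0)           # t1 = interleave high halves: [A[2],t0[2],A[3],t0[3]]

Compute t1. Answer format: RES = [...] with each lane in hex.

RES = [ 0x78  0xa4  0xa4  0xeb ]

  t0: 8b 78 a4 eb
  t1: 78 a4 a4 eb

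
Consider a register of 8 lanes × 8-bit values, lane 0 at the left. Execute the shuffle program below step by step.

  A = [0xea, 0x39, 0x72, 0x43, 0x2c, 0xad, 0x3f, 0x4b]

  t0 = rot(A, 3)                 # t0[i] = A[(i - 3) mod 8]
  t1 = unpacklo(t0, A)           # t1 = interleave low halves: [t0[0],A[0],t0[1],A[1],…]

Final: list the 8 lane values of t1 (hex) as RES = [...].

RES = [ 0xad  0xea  0x3f  0x39  0x4b  0x72  0xea  0x43 ]

  t0: ad 3f 4b ea 39 72 43 2c
  t1: ad ea 3f 39 4b 72 ea 43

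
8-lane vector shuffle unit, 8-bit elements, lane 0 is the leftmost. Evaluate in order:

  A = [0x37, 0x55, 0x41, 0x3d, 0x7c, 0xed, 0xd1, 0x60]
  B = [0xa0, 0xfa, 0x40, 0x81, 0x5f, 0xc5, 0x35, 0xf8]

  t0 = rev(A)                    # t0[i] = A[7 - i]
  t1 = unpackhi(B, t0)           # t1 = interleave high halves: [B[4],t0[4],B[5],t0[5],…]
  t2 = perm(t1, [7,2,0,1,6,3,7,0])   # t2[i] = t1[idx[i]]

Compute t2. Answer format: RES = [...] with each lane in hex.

  t0: 60 d1 ed 7c 3d 41 55 37
  t1: 5f 3d c5 41 35 55 f8 37
  t2: 37 c5 5f 3d f8 41 37 5f

RES = [0x37, 0xc5, 0x5f, 0x3d, 0xf8, 0x41, 0x37, 0x5f]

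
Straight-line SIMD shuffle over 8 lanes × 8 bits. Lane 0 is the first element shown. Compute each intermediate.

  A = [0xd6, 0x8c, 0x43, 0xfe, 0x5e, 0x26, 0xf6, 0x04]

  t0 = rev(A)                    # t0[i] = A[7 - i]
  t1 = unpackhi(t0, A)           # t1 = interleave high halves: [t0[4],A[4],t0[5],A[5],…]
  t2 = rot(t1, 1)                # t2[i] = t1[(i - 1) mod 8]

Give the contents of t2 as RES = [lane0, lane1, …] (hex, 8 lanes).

t0 = [0x04, 0xf6, 0x26, 0x5e, 0xfe, 0x43, 0x8c, 0xd6]
t1 = [0xfe, 0x5e, 0x43, 0x26, 0x8c, 0xf6, 0xd6, 0x04]
t2 = [0x04, 0xfe, 0x5e, 0x43, 0x26, 0x8c, 0xf6, 0xd6]

RES = [ 0x04  0xfe  0x5e  0x43  0x26  0x8c  0xf6  0xd6 ]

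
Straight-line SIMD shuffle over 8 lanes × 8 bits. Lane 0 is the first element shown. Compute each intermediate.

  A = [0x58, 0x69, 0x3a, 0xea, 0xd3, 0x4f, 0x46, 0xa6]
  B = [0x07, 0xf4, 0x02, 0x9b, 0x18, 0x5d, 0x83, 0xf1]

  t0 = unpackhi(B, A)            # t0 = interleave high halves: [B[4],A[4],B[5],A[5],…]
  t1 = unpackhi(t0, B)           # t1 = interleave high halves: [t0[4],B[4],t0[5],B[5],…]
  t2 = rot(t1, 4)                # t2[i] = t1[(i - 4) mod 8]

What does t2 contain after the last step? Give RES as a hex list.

RES = [ 0xf1  0x83  0xa6  0xf1  0x83  0x18  0x46  0x5d ]

  t0: 18 d3 5d 4f 83 46 f1 a6
  t1: 83 18 46 5d f1 83 a6 f1
  t2: f1 83 a6 f1 83 18 46 5d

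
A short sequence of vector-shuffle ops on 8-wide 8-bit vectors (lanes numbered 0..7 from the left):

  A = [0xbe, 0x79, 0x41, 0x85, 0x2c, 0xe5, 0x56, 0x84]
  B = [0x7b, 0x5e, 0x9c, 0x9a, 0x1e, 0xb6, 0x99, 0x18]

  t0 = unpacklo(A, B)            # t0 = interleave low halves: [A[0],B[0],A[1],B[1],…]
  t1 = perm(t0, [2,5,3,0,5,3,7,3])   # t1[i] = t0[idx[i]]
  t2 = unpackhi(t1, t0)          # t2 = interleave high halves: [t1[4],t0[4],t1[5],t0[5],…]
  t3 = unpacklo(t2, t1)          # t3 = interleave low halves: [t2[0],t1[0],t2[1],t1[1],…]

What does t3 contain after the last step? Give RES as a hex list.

  t0: be 7b 79 5e 41 9c 85 9a
  t1: 79 9c 5e be 9c 5e 9a 5e
  t2: 9c 41 5e 9c 9a 85 5e 9a
  t3: 9c 79 41 9c 5e 5e 9c be

RES = [ 0x9c  0x79  0x41  0x9c  0x5e  0x5e  0x9c  0xbe ]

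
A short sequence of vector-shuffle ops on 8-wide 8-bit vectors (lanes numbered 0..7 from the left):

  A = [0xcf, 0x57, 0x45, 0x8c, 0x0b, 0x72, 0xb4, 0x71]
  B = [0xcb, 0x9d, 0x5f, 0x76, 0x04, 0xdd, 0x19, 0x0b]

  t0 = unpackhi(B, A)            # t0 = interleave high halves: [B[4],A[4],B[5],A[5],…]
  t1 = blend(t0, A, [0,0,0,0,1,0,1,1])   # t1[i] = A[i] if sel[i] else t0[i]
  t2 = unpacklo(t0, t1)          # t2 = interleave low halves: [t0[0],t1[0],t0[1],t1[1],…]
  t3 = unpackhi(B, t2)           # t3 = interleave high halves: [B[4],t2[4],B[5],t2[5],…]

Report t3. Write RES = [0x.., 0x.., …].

RES = [ 0x04  0xdd  0xdd  0xdd  0x19  0x72  0x0b  0x72 ]

t0 = [0x04, 0x0b, 0xdd, 0x72, 0x19, 0xb4, 0x0b, 0x71]
t1 = [0x04, 0x0b, 0xdd, 0x72, 0x0b, 0xb4, 0xb4, 0x71]
t2 = [0x04, 0x04, 0x0b, 0x0b, 0xdd, 0xdd, 0x72, 0x72]
t3 = [0x04, 0xdd, 0xdd, 0xdd, 0x19, 0x72, 0x0b, 0x72]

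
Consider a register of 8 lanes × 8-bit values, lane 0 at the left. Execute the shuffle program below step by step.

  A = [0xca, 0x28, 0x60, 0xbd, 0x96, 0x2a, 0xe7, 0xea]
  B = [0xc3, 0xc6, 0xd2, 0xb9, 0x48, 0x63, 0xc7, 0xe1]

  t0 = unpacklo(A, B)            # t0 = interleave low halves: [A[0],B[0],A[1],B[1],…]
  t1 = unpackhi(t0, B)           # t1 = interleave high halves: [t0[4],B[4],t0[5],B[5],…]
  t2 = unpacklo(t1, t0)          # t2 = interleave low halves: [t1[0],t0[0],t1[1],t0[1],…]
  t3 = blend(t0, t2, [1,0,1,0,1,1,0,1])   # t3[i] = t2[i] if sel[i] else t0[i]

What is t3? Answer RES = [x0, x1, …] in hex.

RES = [0x60, 0xc3, 0x48, 0xc6, 0xd2, 0x28, 0xbd, 0xc6]

t0 = [0xca, 0xc3, 0x28, 0xc6, 0x60, 0xd2, 0xbd, 0xb9]
t1 = [0x60, 0x48, 0xd2, 0x63, 0xbd, 0xc7, 0xb9, 0xe1]
t2 = [0x60, 0xca, 0x48, 0xc3, 0xd2, 0x28, 0x63, 0xc6]
t3 = [0x60, 0xc3, 0x48, 0xc6, 0xd2, 0x28, 0xbd, 0xc6]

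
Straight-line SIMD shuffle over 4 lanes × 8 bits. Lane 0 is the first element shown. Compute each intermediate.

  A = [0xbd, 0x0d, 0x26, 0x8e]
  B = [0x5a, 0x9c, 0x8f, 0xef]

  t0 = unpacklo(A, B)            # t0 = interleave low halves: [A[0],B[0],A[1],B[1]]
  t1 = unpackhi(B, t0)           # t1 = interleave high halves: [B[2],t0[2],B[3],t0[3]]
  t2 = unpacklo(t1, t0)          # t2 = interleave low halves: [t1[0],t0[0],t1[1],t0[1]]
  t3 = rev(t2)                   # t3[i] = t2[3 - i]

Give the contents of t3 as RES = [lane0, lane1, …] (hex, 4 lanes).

t0 = [0xbd, 0x5a, 0x0d, 0x9c]
t1 = [0x8f, 0x0d, 0xef, 0x9c]
t2 = [0x8f, 0xbd, 0x0d, 0x5a]
t3 = [0x5a, 0x0d, 0xbd, 0x8f]

RES = [ 0x5a  0x0d  0xbd  0x8f ]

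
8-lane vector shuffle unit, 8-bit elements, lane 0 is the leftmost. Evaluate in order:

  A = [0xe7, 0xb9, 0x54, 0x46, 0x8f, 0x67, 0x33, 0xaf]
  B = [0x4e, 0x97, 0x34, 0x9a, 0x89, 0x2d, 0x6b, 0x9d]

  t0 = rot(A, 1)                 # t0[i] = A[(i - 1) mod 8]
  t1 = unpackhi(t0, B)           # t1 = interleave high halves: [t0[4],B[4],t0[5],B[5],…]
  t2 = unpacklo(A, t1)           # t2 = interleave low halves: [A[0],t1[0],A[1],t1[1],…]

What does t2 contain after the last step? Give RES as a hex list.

RES = [ 0xe7  0x46  0xb9  0x89  0x54  0x8f  0x46  0x2d ]

  t0: af e7 b9 54 46 8f 67 33
  t1: 46 89 8f 2d 67 6b 33 9d
  t2: e7 46 b9 89 54 8f 46 2d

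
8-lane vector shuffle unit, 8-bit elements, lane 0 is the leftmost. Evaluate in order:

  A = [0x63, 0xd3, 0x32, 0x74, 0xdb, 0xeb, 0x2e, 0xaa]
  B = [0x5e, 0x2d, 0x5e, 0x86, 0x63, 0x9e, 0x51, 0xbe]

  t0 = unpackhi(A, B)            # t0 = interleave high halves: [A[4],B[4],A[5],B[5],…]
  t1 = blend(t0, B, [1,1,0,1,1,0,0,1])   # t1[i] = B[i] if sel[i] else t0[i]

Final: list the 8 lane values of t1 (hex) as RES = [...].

t0 = [0xdb, 0x63, 0xeb, 0x9e, 0x2e, 0x51, 0xaa, 0xbe]
t1 = [0x5e, 0x2d, 0xeb, 0x86, 0x63, 0x51, 0xaa, 0xbe]

RES = [ 0x5e  0x2d  0xeb  0x86  0x63  0x51  0xaa  0xbe ]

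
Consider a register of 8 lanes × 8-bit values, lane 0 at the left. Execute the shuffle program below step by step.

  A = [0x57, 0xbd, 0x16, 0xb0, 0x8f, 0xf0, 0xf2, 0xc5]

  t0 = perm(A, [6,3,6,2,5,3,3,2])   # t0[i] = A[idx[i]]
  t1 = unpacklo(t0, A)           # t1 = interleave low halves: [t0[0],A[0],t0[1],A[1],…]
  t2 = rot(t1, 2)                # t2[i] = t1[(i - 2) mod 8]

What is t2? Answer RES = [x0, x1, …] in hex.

RES = [0x16, 0xb0, 0xf2, 0x57, 0xb0, 0xbd, 0xf2, 0x16]

→ t0 |f2|b0|f2|16|f0|b0|b0|16|
→ t1 |f2|57|b0|bd|f2|16|16|b0|
→ t2 |16|b0|f2|57|b0|bd|f2|16|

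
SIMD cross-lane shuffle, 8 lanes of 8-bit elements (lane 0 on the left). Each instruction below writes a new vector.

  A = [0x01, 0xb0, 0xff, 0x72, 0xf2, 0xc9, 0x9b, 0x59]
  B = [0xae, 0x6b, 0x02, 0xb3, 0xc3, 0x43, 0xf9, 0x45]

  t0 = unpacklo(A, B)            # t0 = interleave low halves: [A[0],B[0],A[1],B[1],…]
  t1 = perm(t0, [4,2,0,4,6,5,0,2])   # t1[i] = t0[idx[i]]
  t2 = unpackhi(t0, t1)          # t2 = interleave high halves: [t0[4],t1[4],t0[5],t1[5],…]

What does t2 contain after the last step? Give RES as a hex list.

  t0: 01 ae b0 6b ff 02 72 b3
  t1: ff b0 01 ff 72 02 01 b0
  t2: ff 72 02 02 72 01 b3 b0

RES = [ 0xff  0x72  0x02  0x02  0x72  0x01  0xb3  0xb0 ]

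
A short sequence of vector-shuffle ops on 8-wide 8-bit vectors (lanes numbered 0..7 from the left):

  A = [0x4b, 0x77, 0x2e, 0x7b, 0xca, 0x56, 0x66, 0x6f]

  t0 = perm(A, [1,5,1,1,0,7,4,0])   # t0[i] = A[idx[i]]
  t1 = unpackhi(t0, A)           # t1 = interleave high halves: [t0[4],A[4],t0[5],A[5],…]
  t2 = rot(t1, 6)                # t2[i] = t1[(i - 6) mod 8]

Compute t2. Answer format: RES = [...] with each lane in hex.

RES = [ 0x6f  0x56  0xca  0x66  0x4b  0x6f  0x4b  0xca ]

t0 = [0x77, 0x56, 0x77, 0x77, 0x4b, 0x6f, 0xca, 0x4b]
t1 = [0x4b, 0xca, 0x6f, 0x56, 0xca, 0x66, 0x4b, 0x6f]
t2 = [0x6f, 0x56, 0xca, 0x66, 0x4b, 0x6f, 0x4b, 0xca]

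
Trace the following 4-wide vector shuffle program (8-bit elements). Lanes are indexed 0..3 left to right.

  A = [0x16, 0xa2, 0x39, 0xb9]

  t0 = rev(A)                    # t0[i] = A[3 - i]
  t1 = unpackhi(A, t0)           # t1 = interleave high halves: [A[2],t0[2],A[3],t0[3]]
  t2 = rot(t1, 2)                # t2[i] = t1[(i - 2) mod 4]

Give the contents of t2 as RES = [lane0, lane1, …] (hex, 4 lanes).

RES = [0xb9, 0x16, 0x39, 0xa2]

→ t0 |b9|39|a2|16|
→ t1 |39|a2|b9|16|
→ t2 |b9|16|39|a2|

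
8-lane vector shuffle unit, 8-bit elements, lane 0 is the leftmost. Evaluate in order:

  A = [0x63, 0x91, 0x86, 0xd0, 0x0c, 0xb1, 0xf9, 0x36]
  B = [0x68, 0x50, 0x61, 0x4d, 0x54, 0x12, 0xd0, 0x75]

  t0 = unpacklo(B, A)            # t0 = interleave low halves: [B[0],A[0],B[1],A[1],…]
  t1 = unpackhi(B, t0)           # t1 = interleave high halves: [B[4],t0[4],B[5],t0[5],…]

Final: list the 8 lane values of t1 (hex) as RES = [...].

RES = [ 0x54  0x61  0x12  0x86  0xd0  0x4d  0x75  0xd0 ]

→ t0 |68|63|50|91|61|86|4d|d0|
→ t1 |54|61|12|86|d0|4d|75|d0|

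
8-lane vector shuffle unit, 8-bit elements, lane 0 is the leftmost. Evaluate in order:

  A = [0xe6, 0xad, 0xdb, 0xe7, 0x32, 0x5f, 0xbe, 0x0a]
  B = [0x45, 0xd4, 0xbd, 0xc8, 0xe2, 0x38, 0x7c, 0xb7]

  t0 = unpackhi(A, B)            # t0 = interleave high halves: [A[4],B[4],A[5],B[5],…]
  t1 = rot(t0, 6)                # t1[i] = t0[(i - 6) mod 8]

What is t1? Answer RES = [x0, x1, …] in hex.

→ t0 |32|e2|5f|38|be|7c|0a|b7|
→ t1 |5f|38|be|7c|0a|b7|32|e2|

RES = [0x5f, 0x38, 0xbe, 0x7c, 0x0a, 0xb7, 0x32, 0xe2]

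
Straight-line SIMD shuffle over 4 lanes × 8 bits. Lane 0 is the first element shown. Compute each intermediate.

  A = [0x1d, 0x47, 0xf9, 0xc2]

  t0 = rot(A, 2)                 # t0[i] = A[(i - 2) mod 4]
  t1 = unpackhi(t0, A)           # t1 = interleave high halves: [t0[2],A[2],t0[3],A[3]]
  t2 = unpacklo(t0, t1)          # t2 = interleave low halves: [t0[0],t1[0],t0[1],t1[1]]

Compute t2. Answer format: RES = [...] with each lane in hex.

RES = [ 0xf9  0x1d  0xc2  0xf9 ]

→ t0 |f9|c2|1d|47|
→ t1 |1d|f9|47|c2|
→ t2 |f9|1d|c2|f9|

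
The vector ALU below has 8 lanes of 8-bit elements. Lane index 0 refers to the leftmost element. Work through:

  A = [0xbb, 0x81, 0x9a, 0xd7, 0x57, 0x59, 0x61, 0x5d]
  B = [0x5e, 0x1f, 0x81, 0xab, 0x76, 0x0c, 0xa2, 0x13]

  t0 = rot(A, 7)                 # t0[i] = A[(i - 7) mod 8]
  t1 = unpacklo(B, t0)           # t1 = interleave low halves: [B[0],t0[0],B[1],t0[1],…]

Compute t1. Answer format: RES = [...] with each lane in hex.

RES = [0x5e, 0x81, 0x1f, 0x9a, 0x81, 0xd7, 0xab, 0x57]

  t0: 81 9a d7 57 59 61 5d bb
  t1: 5e 81 1f 9a 81 d7 ab 57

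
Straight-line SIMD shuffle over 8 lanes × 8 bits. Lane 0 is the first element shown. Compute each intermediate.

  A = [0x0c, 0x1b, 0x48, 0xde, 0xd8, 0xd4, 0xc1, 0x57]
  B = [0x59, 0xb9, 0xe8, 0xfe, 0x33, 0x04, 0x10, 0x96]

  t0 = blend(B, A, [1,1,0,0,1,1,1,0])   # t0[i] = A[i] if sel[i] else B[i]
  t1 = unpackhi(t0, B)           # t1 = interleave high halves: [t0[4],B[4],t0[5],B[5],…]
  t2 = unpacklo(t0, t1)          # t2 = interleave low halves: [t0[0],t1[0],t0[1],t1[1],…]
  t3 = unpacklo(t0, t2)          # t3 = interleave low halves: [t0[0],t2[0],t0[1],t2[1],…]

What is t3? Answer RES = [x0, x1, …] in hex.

t0 = [0x0c, 0x1b, 0xe8, 0xfe, 0xd8, 0xd4, 0xc1, 0x96]
t1 = [0xd8, 0x33, 0xd4, 0x04, 0xc1, 0x10, 0x96, 0x96]
t2 = [0x0c, 0xd8, 0x1b, 0x33, 0xe8, 0xd4, 0xfe, 0x04]
t3 = [0x0c, 0x0c, 0x1b, 0xd8, 0xe8, 0x1b, 0xfe, 0x33]

RES = [ 0x0c  0x0c  0x1b  0xd8  0xe8  0x1b  0xfe  0x33 ]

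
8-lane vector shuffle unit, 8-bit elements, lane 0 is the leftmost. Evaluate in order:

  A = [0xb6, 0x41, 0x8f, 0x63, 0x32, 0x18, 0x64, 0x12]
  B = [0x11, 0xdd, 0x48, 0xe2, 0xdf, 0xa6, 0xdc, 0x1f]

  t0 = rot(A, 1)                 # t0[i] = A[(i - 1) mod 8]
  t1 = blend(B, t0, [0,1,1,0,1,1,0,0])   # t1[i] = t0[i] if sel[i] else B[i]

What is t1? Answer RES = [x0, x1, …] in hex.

RES = [ 0x11  0xb6  0x41  0xe2  0x63  0x32  0xdc  0x1f ]

→ t0 |12|b6|41|8f|63|32|18|64|
→ t1 |11|b6|41|e2|63|32|dc|1f|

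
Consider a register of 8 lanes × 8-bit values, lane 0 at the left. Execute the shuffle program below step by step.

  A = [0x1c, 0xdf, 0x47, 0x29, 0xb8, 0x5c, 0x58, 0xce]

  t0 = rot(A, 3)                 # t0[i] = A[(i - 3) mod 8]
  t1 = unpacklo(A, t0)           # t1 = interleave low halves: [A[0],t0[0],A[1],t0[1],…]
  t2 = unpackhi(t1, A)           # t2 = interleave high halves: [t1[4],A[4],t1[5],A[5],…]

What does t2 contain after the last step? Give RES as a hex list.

RES = [0x47, 0xb8, 0xce, 0x5c, 0x29, 0x58, 0x1c, 0xce]

  t0: 5c 58 ce 1c df 47 29 b8
  t1: 1c 5c df 58 47 ce 29 1c
  t2: 47 b8 ce 5c 29 58 1c ce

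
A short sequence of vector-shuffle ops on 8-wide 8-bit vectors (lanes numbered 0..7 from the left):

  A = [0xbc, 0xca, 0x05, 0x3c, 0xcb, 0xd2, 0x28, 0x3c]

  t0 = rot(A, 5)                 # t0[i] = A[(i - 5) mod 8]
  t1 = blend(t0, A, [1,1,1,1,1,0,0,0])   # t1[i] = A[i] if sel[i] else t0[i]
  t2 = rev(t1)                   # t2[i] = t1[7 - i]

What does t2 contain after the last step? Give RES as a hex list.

t0 = [0x3c, 0xcb, 0xd2, 0x28, 0x3c, 0xbc, 0xca, 0x05]
t1 = [0xbc, 0xca, 0x05, 0x3c, 0xcb, 0xbc, 0xca, 0x05]
t2 = [0x05, 0xca, 0xbc, 0xcb, 0x3c, 0x05, 0xca, 0xbc]

RES = [0x05, 0xca, 0xbc, 0xcb, 0x3c, 0x05, 0xca, 0xbc]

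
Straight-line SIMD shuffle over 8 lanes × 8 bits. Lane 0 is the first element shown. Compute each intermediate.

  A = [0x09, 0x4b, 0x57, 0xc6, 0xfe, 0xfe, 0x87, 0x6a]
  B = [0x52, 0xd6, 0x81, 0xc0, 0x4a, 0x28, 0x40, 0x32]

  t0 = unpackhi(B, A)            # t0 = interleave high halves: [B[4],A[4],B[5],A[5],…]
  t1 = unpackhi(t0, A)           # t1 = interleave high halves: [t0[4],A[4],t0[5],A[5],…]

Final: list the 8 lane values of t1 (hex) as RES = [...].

t0 = [0x4a, 0xfe, 0x28, 0xfe, 0x40, 0x87, 0x32, 0x6a]
t1 = [0x40, 0xfe, 0x87, 0xfe, 0x32, 0x87, 0x6a, 0x6a]

RES = [0x40, 0xfe, 0x87, 0xfe, 0x32, 0x87, 0x6a, 0x6a]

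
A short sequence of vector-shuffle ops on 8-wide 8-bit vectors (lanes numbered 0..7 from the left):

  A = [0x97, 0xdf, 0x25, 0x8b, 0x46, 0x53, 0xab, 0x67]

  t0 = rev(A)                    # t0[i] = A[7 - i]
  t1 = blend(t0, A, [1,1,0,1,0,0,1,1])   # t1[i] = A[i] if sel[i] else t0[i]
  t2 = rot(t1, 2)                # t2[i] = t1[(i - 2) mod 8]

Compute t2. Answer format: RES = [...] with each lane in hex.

RES = [0xab, 0x67, 0x97, 0xdf, 0x53, 0x8b, 0x8b, 0x25]

→ t0 |67|ab|53|46|8b|25|df|97|
→ t1 |97|df|53|8b|8b|25|ab|67|
→ t2 |ab|67|97|df|53|8b|8b|25|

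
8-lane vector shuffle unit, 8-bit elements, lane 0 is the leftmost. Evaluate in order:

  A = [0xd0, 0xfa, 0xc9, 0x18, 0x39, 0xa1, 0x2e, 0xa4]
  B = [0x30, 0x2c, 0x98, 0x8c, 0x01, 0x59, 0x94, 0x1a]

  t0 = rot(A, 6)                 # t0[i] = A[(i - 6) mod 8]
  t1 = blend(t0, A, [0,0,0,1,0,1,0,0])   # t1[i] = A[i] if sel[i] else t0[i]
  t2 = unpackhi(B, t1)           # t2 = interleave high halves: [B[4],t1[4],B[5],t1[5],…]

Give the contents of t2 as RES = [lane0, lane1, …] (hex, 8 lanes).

t0 = [0xc9, 0x18, 0x39, 0xa1, 0x2e, 0xa4, 0xd0, 0xfa]
t1 = [0xc9, 0x18, 0x39, 0x18, 0x2e, 0xa1, 0xd0, 0xfa]
t2 = [0x01, 0x2e, 0x59, 0xa1, 0x94, 0xd0, 0x1a, 0xfa]

RES = [0x01, 0x2e, 0x59, 0xa1, 0x94, 0xd0, 0x1a, 0xfa]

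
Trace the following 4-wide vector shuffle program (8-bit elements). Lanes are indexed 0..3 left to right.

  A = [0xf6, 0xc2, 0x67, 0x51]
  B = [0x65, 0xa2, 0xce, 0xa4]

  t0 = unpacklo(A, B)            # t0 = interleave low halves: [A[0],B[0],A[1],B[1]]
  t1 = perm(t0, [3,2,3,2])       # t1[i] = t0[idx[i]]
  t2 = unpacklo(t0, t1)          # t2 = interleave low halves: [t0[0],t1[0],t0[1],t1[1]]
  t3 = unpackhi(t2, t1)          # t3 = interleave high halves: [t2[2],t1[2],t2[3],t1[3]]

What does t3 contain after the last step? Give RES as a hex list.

RES = [0x65, 0xa2, 0xc2, 0xc2]

→ t0 |f6|65|c2|a2|
→ t1 |a2|c2|a2|c2|
→ t2 |f6|a2|65|c2|
→ t3 |65|a2|c2|c2|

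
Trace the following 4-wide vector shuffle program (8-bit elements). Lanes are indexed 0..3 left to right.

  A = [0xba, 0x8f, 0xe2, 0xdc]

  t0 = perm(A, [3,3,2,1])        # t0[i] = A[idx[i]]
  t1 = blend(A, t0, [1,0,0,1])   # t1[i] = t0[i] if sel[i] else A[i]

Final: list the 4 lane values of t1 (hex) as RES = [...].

t0 = [0xdc, 0xdc, 0xe2, 0x8f]
t1 = [0xdc, 0x8f, 0xe2, 0x8f]

RES = [ 0xdc  0x8f  0xe2  0x8f ]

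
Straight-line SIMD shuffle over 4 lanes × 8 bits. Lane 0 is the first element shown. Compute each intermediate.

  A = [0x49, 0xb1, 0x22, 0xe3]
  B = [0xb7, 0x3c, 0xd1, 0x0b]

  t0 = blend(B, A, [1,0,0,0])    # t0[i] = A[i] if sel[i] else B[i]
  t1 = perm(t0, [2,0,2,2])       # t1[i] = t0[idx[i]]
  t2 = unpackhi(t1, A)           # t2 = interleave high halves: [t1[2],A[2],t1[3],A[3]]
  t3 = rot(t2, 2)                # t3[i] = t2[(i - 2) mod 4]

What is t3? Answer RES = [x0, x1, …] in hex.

  t0: 49 3c d1 0b
  t1: d1 49 d1 d1
  t2: d1 22 d1 e3
  t3: d1 e3 d1 22

RES = [ 0xd1  0xe3  0xd1  0x22 ]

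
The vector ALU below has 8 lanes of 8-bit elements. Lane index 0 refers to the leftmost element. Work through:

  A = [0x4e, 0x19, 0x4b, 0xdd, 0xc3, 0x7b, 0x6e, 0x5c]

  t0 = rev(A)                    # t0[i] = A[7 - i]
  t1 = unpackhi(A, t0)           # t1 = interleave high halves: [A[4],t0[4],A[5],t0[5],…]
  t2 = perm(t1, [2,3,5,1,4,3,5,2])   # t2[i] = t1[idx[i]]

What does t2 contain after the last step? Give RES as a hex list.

t0 = [0x5c, 0x6e, 0x7b, 0xc3, 0xdd, 0x4b, 0x19, 0x4e]
t1 = [0xc3, 0xdd, 0x7b, 0x4b, 0x6e, 0x19, 0x5c, 0x4e]
t2 = [0x7b, 0x4b, 0x19, 0xdd, 0x6e, 0x4b, 0x19, 0x7b]

RES = [ 0x7b  0x4b  0x19  0xdd  0x6e  0x4b  0x19  0x7b ]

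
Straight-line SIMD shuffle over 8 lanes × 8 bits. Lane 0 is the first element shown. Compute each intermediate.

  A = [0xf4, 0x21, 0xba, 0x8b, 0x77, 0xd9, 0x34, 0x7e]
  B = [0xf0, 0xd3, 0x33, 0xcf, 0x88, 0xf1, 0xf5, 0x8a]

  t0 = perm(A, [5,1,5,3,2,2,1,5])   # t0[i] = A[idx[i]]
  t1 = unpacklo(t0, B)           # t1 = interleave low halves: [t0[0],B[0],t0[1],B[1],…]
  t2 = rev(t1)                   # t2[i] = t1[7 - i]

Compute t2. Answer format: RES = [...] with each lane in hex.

→ t0 |d9|21|d9|8b|ba|ba|21|d9|
→ t1 |d9|f0|21|d3|d9|33|8b|cf|
→ t2 |cf|8b|33|d9|d3|21|f0|d9|

RES = [0xcf, 0x8b, 0x33, 0xd9, 0xd3, 0x21, 0xf0, 0xd9]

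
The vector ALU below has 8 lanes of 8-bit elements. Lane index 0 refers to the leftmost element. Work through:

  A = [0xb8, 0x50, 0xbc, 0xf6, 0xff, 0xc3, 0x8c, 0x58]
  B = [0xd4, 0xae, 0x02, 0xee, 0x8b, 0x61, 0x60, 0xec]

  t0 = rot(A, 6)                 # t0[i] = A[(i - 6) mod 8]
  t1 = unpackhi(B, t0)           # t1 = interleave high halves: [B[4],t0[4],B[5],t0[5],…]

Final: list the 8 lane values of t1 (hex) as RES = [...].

RES = [ 0x8b  0x8c  0x61  0x58  0x60  0xb8  0xec  0x50 ]

→ t0 |bc|f6|ff|c3|8c|58|b8|50|
→ t1 |8b|8c|61|58|60|b8|ec|50|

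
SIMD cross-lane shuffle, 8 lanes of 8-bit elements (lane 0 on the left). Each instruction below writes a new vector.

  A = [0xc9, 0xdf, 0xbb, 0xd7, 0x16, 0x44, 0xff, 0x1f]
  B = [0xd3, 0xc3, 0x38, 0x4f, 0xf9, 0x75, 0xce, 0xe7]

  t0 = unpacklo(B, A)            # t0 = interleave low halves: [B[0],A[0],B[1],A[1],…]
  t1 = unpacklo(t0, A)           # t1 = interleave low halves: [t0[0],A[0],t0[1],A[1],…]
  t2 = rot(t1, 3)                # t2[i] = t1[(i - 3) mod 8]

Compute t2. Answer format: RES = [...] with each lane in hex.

t0 = [0xd3, 0xc9, 0xc3, 0xdf, 0x38, 0xbb, 0x4f, 0xd7]
t1 = [0xd3, 0xc9, 0xc9, 0xdf, 0xc3, 0xbb, 0xdf, 0xd7]
t2 = [0xbb, 0xdf, 0xd7, 0xd3, 0xc9, 0xc9, 0xdf, 0xc3]

RES = [0xbb, 0xdf, 0xd7, 0xd3, 0xc9, 0xc9, 0xdf, 0xc3]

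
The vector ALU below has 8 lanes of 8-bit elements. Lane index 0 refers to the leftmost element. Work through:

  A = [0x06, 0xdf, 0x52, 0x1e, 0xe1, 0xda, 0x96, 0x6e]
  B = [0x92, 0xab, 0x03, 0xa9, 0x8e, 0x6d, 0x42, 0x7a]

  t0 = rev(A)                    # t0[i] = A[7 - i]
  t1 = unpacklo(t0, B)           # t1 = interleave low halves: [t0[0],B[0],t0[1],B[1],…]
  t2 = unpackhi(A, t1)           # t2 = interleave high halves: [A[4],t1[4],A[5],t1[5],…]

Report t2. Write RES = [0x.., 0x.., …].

  t0: 6e 96 da e1 1e 52 df 06
  t1: 6e 92 96 ab da 03 e1 a9
  t2: e1 da da 03 96 e1 6e a9

RES = [0xe1, 0xda, 0xda, 0x03, 0x96, 0xe1, 0x6e, 0xa9]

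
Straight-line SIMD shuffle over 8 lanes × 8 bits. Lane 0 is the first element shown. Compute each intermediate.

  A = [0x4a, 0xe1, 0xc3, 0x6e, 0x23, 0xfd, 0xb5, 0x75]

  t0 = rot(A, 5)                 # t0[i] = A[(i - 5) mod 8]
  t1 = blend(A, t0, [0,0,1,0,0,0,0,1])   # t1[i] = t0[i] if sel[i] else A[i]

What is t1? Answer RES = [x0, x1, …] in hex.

RES = [0x4a, 0xe1, 0xfd, 0x6e, 0x23, 0xfd, 0xb5, 0xc3]

  t0: 6e 23 fd b5 75 4a e1 c3
  t1: 4a e1 fd 6e 23 fd b5 c3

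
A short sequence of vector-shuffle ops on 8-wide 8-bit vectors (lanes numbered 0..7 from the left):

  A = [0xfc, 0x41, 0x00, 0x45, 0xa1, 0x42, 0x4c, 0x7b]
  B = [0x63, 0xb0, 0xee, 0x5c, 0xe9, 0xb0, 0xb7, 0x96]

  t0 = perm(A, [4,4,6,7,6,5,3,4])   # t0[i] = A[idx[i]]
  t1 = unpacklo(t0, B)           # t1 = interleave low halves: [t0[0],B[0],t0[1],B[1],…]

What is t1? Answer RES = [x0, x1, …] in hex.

RES = [ 0xa1  0x63  0xa1  0xb0  0x4c  0xee  0x7b  0x5c ]

  t0: a1 a1 4c 7b 4c 42 45 a1
  t1: a1 63 a1 b0 4c ee 7b 5c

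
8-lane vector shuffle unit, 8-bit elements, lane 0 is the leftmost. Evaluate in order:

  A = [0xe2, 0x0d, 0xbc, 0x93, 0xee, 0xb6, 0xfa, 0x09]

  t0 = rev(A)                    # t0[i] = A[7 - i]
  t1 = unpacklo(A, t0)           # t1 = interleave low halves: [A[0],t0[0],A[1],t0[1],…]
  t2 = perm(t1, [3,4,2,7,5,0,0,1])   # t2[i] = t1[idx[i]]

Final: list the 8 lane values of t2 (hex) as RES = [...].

→ t0 |09|fa|b6|ee|93|bc|0d|e2|
→ t1 |e2|09|0d|fa|bc|b6|93|ee|
→ t2 |fa|bc|0d|ee|b6|e2|e2|09|

RES = [0xfa, 0xbc, 0x0d, 0xee, 0xb6, 0xe2, 0xe2, 0x09]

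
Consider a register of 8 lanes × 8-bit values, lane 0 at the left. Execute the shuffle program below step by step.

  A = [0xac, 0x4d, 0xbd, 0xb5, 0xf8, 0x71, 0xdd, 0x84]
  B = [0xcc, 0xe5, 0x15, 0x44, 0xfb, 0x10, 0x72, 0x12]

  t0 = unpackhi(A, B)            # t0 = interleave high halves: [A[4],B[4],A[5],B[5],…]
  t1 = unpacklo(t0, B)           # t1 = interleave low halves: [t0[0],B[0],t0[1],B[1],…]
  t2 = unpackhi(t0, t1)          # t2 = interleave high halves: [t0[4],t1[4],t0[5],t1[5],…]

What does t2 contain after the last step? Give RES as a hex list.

  t0: f8 fb 71 10 dd 72 84 12
  t1: f8 cc fb e5 71 15 10 44
  t2: dd 71 72 15 84 10 12 44

RES = [ 0xdd  0x71  0x72  0x15  0x84  0x10  0x12  0x44 ]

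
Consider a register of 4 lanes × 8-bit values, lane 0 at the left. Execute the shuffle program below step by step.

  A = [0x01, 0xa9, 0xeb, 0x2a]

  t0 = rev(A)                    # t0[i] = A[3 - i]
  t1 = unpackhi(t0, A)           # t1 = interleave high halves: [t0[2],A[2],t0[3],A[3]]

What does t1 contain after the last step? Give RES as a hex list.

  t0: 2a eb a9 01
  t1: a9 eb 01 2a

RES = [0xa9, 0xeb, 0x01, 0x2a]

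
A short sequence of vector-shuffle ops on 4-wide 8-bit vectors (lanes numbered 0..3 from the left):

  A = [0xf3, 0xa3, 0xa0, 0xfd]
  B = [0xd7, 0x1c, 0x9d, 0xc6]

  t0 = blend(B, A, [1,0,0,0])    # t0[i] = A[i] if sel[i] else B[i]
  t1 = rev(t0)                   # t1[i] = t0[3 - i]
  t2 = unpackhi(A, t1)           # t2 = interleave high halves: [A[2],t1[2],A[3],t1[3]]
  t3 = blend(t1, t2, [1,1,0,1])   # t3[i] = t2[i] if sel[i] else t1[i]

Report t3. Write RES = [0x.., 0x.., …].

RES = [0xa0, 0x1c, 0x1c, 0xf3]

→ t0 |f3|1c|9d|c6|
→ t1 |c6|9d|1c|f3|
→ t2 |a0|1c|fd|f3|
→ t3 |a0|1c|1c|f3|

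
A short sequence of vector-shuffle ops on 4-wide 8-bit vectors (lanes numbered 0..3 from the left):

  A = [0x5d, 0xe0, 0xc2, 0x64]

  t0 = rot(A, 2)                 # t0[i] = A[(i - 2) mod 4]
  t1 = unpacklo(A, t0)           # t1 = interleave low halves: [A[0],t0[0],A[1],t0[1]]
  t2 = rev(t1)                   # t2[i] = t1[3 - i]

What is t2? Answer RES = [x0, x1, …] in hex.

RES = [ 0x64  0xe0  0xc2  0x5d ]

→ t0 |c2|64|5d|e0|
→ t1 |5d|c2|e0|64|
→ t2 |64|e0|c2|5d|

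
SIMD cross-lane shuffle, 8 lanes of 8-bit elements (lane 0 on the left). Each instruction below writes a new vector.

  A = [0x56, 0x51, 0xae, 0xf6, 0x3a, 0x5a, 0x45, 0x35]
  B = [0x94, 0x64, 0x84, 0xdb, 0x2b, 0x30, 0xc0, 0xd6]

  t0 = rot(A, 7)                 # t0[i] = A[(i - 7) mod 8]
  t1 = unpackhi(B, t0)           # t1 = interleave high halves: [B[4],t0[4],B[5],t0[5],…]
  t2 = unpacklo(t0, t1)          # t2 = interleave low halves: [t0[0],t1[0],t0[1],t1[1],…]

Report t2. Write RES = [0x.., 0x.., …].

  t0: 51 ae f6 3a 5a 45 35 56
  t1: 2b 5a 30 45 c0 35 d6 56
  t2: 51 2b ae 5a f6 30 3a 45

RES = [ 0x51  0x2b  0xae  0x5a  0xf6  0x30  0x3a  0x45 ]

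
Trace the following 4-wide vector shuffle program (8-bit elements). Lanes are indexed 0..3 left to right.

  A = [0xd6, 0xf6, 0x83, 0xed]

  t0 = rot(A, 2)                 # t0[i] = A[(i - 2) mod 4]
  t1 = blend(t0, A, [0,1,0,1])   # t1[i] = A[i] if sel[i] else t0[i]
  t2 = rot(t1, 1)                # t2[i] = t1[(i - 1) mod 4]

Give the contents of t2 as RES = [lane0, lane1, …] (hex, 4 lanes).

RES = [0xed, 0x83, 0xf6, 0xd6]

t0 = [0x83, 0xed, 0xd6, 0xf6]
t1 = [0x83, 0xf6, 0xd6, 0xed]
t2 = [0xed, 0x83, 0xf6, 0xd6]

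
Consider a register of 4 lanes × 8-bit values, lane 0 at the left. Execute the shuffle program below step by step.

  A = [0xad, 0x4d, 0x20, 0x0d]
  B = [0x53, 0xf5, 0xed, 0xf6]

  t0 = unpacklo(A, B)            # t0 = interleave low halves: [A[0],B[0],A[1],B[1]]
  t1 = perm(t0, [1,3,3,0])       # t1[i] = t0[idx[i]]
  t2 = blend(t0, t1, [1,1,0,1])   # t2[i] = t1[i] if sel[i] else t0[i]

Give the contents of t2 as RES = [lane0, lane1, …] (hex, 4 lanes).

→ t0 |ad|53|4d|f5|
→ t1 |53|f5|f5|ad|
→ t2 |53|f5|4d|ad|

RES = [ 0x53  0xf5  0x4d  0xad ]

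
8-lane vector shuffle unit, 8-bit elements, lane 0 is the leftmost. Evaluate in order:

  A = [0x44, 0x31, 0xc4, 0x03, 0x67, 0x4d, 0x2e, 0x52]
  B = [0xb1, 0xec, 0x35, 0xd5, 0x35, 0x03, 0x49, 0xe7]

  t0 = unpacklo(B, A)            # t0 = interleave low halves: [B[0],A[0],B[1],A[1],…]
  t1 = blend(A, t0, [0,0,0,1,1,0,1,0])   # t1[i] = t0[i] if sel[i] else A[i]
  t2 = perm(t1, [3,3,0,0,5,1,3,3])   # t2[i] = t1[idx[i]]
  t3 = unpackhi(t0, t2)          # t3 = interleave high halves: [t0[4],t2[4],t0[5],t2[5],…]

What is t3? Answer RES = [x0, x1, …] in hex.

t0 = [0xb1, 0x44, 0xec, 0x31, 0x35, 0xc4, 0xd5, 0x03]
t1 = [0x44, 0x31, 0xc4, 0x31, 0x35, 0x4d, 0xd5, 0x52]
t2 = [0x31, 0x31, 0x44, 0x44, 0x4d, 0x31, 0x31, 0x31]
t3 = [0x35, 0x4d, 0xc4, 0x31, 0xd5, 0x31, 0x03, 0x31]

RES = [ 0x35  0x4d  0xc4  0x31  0xd5  0x31  0x03  0x31 ]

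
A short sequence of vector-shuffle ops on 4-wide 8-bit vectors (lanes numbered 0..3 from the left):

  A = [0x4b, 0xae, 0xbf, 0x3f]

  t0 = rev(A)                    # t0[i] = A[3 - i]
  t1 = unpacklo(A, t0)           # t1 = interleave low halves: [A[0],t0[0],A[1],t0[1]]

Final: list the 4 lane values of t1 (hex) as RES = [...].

RES = [ 0x4b  0x3f  0xae  0xbf ]

→ t0 |3f|bf|ae|4b|
→ t1 |4b|3f|ae|bf|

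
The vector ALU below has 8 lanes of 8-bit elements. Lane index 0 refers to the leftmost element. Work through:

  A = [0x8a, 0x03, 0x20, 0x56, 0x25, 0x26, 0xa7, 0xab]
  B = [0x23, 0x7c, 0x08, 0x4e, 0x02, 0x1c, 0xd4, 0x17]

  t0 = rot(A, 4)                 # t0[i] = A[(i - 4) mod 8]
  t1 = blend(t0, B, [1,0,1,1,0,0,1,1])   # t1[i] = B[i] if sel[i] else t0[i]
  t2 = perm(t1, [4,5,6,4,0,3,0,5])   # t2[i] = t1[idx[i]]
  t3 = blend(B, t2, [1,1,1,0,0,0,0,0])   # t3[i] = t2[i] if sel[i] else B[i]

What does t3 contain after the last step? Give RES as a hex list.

RES = [0x8a, 0x03, 0xd4, 0x4e, 0x02, 0x1c, 0xd4, 0x17]

t0 = [0x25, 0x26, 0xa7, 0xab, 0x8a, 0x03, 0x20, 0x56]
t1 = [0x23, 0x26, 0x08, 0x4e, 0x8a, 0x03, 0xd4, 0x17]
t2 = [0x8a, 0x03, 0xd4, 0x8a, 0x23, 0x4e, 0x23, 0x03]
t3 = [0x8a, 0x03, 0xd4, 0x4e, 0x02, 0x1c, 0xd4, 0x17]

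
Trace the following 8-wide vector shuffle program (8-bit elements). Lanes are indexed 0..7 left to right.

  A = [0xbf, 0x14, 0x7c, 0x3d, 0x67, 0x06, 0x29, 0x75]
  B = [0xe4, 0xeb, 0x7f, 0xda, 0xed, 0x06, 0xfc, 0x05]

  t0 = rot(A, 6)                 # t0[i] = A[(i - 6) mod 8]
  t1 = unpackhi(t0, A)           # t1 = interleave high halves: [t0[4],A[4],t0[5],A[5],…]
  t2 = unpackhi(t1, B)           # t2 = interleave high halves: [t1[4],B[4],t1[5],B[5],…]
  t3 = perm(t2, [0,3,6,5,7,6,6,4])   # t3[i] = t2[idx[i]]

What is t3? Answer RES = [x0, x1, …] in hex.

RES = [0xbf, 0x06, 0x75, 0xfc, 0x05, 0x75, 0x75, 0x14]

  t0: 7c 3d 67 06 29 75 bf 14
  t1: 29 67 75 06 bf 29 14 75
  t2: bf ed 29 06 14 fc 75 05
  t3: bf 06 75 fc 05 75 75 14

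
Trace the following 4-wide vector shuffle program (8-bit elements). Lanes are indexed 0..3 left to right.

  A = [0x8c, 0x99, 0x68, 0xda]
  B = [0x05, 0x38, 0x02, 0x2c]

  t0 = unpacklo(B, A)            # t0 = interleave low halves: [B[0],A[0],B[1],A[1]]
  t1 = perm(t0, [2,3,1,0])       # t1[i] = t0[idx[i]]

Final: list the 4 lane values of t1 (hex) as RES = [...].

RES = [0x38, 0x99, 0x8c, 0x05]

t0 = [0x05, 0x8c, 0x38, 0x99]
t1 = [0x38, 0x99, 0x8c, 0x05]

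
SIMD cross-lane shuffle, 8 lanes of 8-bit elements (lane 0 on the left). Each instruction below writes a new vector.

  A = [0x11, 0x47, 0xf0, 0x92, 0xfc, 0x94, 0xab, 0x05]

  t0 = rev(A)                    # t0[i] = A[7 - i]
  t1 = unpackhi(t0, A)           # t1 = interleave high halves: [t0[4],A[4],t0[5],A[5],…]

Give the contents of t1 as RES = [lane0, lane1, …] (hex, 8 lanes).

  t0: 05 ab 94 fc 92 f0 47 11
  t1: 92 fc f0 94 47 ab 11 05

RES = [ 0x92  0xfc  0xf0  0x94  0x47  0xab  0x11  0x05 ]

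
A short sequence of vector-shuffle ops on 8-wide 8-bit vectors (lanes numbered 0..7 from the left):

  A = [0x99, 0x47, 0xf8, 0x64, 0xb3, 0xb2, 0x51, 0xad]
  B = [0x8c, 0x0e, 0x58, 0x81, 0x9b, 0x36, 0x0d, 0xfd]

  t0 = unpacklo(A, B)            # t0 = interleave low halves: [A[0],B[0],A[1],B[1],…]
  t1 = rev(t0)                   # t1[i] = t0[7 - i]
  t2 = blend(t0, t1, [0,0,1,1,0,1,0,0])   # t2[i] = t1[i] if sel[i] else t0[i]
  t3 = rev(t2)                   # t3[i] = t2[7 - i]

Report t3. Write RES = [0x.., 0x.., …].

  t0: 99 8c 47 0e f8 58 64 81
  t1: 81 64 58 f8 0e 47 8c 99
  t2: 99 8c 58 f8 f8 47 64 81
  t3: 81 64 47 f8 f8 58 8c 99

RES = [0x81, 0x64, 0x47, 0xf8, 0xf8, 0x58, 0x8c, 0x99]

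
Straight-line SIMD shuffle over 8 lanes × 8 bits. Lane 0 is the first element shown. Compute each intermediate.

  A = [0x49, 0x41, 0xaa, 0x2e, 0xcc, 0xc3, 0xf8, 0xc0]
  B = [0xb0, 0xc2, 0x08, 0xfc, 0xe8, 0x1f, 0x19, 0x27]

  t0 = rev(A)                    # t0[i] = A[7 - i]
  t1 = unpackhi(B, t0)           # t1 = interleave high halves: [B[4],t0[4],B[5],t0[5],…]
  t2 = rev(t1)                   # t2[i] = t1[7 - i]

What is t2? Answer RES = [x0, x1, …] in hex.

→ t0 |c0|f8|c3|cc|2e|aa|41|49|
→ t1 |e8|2e|1f|aa|19|41|27|49|
→ t2 |49|27|41|19|aa|1f|2e|e8|

RES = [0x49, 0x27, 0x41, 0x19, 0xaa, 0x1f, 0x2e, 0xe8]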